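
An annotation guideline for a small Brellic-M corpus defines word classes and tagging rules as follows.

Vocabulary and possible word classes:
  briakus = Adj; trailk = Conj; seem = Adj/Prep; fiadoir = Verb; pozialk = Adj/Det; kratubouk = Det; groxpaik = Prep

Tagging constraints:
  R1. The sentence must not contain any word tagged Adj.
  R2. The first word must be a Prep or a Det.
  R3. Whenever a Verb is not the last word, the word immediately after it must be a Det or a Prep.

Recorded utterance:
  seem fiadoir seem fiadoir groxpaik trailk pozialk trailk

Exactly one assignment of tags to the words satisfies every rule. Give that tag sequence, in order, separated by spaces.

Prep Verb Prep Verb Prep Conj Det Conj

Candidates per position — 1:seem {Adj,Prep}; 2:fiadoir {Verb}; 3:seem {Adj,Prep}; 4:fiadoir {Verb}; 5:groxpaik {Prep}; 6:trailk {Conj}; 7:pozialk {Adj,Det}; 8:trailk {Conj}.
Position 1: Adj is ruled out by rule 1; that leaves Prep.
Position 3: Adj is ruled out by rule 1; that leaves Prep.
Position 7: Adj is ruled out by rule 1; that leaves Det.
The only consistent sequence is: Prep Verb Prep Verb Prep Conj Det Conj.
Verifying each rule — rule 1 holds; rule 2 holds; rule 3 holds.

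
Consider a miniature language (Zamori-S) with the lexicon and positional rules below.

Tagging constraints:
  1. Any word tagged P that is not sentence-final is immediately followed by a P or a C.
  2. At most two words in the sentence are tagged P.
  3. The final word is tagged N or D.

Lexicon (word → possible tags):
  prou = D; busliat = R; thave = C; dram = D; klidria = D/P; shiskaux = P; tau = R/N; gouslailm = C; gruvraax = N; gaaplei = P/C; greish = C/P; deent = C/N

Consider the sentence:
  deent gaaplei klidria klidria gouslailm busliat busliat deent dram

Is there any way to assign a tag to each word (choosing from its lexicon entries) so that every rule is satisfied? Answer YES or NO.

YES

Candidates per position — 1:deent {C,N}; 2:gaaplei {P,C}; 3:klidria {D,P}; 4:klidria {D,P}; 5:gouslailm {C}; 6:busliat {R}; 7:busliat {R}; 8:deent {C,N}; 9:dram {D}.
One satisfying assignment: N C D P C R R N D.
Check: rule 1 holds; rule 2 holds; rule 3 holds.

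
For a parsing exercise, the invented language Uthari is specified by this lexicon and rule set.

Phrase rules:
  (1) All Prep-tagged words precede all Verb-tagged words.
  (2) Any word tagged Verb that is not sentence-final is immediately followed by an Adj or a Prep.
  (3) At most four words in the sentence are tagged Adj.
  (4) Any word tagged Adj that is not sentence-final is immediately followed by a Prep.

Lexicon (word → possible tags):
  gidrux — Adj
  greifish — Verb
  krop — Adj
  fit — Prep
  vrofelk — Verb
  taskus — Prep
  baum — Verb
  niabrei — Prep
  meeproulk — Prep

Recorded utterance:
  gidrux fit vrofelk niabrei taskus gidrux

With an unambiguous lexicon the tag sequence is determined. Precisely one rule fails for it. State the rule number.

1

Fixed tagging: Adj Prep Verb Prep Prep Adj.
Checking each rule: R1 fail, R2 pass, R3 pass, R4 pass.
Only rule 1 fails.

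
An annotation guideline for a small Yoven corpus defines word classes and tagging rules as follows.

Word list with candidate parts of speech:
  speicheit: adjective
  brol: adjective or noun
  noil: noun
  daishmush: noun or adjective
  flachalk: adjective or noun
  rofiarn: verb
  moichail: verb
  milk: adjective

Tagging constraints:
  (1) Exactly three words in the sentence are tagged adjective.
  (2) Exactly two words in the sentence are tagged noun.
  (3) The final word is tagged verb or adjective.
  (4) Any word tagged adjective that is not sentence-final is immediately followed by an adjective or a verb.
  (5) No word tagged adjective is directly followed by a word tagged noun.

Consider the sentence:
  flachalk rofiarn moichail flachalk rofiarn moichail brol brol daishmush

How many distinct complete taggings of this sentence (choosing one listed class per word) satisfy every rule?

Candidates per position — 1:flachalk {adjective,noun}; 2:rofiarn {verb}; 3:moichail {verb}; 4:flachalk {adjective,noun}; 5:rofiarn {verb}; 6:moichail {verb}; 7:brol {adjective,noun}; 8:brol {adjective,noun}; 9:daishmush {noun,adjective}.
There are 32 candidate sequences in total.
The sequences that satisfy every rule: adjective verb verb adjective verb verb noun noun adjective; adjective verb verb noun verb verb noun adjective adjective; noun verb verb adjective verb verb noun adjective adjective; noun verb verb noun verb verb adjective adjective adjective.
Count = 4.

4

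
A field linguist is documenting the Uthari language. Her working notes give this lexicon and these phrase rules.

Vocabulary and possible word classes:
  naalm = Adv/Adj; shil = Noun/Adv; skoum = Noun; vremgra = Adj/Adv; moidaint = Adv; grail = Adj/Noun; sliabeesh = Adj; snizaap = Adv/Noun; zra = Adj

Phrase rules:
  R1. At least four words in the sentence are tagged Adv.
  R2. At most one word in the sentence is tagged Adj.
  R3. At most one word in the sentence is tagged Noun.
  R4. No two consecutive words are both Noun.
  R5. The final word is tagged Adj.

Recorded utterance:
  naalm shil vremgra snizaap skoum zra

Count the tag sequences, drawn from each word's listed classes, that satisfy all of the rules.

Candidates per position — 1:naalm {Adv,Adj}; 2:shil {Noun,Adv}; 3:vremgra {Adj,Adv}; 4:snizaap {Adv,Noun}; 5:skoum {Noun}; 6:zra {Adj}.
There are 16 candidate sequences in total.
The sequences that satisfy every rule: Adv Adv Adv Adv Noun Adj.
Count = 1.

1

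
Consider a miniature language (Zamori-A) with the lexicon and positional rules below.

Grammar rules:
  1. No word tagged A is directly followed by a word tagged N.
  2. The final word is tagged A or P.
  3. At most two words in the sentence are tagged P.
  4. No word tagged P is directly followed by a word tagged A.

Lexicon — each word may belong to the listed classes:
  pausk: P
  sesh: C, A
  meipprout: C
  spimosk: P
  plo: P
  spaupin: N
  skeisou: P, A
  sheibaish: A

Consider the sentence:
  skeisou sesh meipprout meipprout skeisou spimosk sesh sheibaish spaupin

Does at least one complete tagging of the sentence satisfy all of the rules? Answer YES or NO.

NO

Candidates per position — 1:skeisou {P,A}; 2:sesh {C,A}; 3:meipprout {C}; 4:meipprout {C}; 5:skeisou {P,A}; 6:spimosk {P}; 7:sesh {C,A}; 8:sheibaish {A}; 9:spaupin {N}.
Rule 1 cannot be satisfied by any choice of tags from the lexicon.
So there is no consistent tagging.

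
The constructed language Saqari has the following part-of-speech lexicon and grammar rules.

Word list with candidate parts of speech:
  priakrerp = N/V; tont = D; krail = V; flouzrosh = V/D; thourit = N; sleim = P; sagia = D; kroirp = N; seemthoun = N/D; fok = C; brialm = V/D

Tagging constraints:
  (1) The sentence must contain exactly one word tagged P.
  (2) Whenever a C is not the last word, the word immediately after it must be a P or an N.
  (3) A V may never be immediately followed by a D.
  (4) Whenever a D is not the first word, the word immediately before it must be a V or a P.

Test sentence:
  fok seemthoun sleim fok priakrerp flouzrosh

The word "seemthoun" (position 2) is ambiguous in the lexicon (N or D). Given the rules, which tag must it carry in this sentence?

N

Candidates per position — 1:fok {C}; 2:seemthoun {N,D}; 3:sleim {P}; 4:fok {C}; 5:priakrerp {N,V}; 6:flouzrosh {V,D}.
At position 2, choosing D makes rule 2 impossible to satisfy; hence N.
At position 5, choosing V makes rule 2 impossible to satisfy; hence N.
At position 6, choosing D makes rule 4 impossible to satisfy; hence V.
The unique satisfying tagging is: C N P C N V.
Verifying each rule — rule 1 satisfied; rule 2 satisfied; rule 3 satisfied; rule 4 satisfied.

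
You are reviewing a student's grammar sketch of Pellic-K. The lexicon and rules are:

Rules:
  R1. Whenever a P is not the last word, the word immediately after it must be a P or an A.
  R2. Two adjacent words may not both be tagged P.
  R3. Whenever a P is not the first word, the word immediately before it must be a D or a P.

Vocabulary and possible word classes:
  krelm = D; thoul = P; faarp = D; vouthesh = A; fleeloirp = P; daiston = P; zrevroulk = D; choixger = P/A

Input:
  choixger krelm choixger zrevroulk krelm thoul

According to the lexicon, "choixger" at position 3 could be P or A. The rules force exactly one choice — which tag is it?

Candidates per position — 1:choixger {P,A}; 2:krelm {D}; 3:choixger {P,A}; 4:zrevroulk {D}; 5:krelm {D}; 6:thoul {P}.
Word 1 cannot be P — rule 1 would then fail for every completion. It is A.
Word 3 cannot be P — rule 1 would then fail for every completion. It is A.
The only consistent sequence is: A D A D D P.
Check: rule 1 holds; rule 2 holds; rule 3 holds.

A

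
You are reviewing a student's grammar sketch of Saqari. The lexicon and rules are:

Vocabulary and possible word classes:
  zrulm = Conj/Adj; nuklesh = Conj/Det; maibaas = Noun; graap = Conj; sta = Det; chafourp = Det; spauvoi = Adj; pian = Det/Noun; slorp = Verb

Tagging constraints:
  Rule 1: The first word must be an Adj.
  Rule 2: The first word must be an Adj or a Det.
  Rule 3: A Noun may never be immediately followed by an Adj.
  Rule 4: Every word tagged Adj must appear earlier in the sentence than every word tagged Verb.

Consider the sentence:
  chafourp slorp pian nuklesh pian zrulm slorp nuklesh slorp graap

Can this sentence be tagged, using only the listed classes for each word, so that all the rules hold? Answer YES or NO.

NO

Candidates per position — 1:chafourp {Det}; 2:slorp {Verb}; 3:pian {Det,Noun}; 4:nuklesh {Conj,Det}; 5:pian {Det,Noun}; 6:zrulm {Conj,Adj}; 7:slorp {Verb}; 8:nuklesh {Conj,Det}; 9:slorp {Verb}; 10:graap {Conj}.
Rule 1 cannot be satisfied by any choice of tags from the lexicon.
So there is no consistent tagging.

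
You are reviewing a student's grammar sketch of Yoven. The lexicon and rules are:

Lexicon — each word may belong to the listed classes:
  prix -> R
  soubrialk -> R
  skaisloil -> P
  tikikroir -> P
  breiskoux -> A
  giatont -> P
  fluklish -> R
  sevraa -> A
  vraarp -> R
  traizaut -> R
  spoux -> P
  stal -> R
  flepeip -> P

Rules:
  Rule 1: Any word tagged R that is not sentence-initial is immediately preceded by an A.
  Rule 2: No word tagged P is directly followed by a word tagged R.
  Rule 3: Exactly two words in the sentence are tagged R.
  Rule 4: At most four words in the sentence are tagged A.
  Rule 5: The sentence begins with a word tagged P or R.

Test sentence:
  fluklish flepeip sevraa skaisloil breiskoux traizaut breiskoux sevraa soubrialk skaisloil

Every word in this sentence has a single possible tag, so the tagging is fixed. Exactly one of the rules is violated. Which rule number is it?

3

Fixed tagging: R P A P A R A A R P.
Checking each rule: R1 ok, R2 ok, R3 fails, R4 ok, R5 ok.
Only rule 3 fails.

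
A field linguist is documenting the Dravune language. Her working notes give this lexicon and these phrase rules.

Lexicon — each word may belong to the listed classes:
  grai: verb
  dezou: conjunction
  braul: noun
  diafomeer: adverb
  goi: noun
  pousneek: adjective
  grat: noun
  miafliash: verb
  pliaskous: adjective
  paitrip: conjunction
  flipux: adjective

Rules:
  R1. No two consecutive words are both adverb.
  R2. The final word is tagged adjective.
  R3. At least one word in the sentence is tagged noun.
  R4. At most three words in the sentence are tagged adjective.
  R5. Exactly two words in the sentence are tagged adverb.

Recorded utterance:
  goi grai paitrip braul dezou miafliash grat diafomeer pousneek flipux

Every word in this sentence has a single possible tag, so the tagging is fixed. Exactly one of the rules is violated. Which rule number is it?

5

Fixed tagging: noun verb conjunction noun conjunction verb noun adverb adjective adjective.
Applying the rules: R1 ✓, R2 ✓, R3 ✓, R4 ✓, R5 ✗.
Only rule 5 fails.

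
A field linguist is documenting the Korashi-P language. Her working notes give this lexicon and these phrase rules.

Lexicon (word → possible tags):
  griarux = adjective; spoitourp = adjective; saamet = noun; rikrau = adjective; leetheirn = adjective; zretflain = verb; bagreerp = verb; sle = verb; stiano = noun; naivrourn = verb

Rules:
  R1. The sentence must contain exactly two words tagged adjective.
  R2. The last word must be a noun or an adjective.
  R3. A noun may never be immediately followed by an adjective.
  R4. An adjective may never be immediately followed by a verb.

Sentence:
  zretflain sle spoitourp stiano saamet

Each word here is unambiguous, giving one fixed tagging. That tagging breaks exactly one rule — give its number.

Fixed tagging: verb verb adjective noun noun.
Applying the rules: R1 ✗, R2 ✓, R3 ✓, R4 ✓.
Only rule 1 fails.

1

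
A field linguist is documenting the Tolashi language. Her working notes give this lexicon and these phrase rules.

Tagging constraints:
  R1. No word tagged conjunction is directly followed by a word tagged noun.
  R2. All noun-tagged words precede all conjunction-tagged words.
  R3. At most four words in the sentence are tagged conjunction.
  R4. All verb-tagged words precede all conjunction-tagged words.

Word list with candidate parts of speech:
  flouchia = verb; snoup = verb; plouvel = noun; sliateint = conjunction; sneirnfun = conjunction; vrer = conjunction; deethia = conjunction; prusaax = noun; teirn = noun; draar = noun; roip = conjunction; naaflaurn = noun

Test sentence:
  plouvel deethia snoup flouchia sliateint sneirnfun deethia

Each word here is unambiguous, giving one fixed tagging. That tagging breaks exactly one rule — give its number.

4

Fixed tagging: noun conjunction verb verb conjunction conjunction conjunction.
Rule check: R1 ✓, R2 ✓, R3 ✓, R4 ✗.
Only rule 4 fails.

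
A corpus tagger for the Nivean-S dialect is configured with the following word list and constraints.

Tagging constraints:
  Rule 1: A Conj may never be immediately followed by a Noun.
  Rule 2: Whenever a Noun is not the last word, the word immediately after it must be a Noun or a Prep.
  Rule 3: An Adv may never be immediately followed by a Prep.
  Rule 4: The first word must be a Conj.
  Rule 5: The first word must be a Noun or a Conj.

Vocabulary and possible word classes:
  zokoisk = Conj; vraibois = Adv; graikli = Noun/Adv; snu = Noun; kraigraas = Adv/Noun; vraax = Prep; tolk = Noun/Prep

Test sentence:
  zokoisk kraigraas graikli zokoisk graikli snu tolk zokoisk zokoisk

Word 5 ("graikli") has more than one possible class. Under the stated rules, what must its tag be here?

Adv

Candidates per position — 1:zokoisk {Conj}; 2:kraigraas {Adv,Noun}; 3:graikli {Noun,Adv}; 4:zokoisk {Conj}; 5:graikli {Noun,Adv}; 6:snu {Noun}; 7:tolk {Noun,Prep}; 8:zokoisk {Conj}; 9:zokoisk {Conj}.
At position 2, choosing Noun makes rule 1 impossible to satisfy; hence Adv.
At position 3, choosing Noun makes rule 2 impossible to satisfy; hence Adv.
At position 5, choosing Noun makes rule 1 impossible to satisfy; hence Adv.
At position 7, choosing Noun makes rule 2 impossible to satisfy; hence Prep.
So the tagging must be: Conj Adv Adv Conj Adv Noun Prep Conj Conj.
Checking: rule 1 ok; rule 2 ok; rule 3 ok; rule 4 ok; rule 5 ok.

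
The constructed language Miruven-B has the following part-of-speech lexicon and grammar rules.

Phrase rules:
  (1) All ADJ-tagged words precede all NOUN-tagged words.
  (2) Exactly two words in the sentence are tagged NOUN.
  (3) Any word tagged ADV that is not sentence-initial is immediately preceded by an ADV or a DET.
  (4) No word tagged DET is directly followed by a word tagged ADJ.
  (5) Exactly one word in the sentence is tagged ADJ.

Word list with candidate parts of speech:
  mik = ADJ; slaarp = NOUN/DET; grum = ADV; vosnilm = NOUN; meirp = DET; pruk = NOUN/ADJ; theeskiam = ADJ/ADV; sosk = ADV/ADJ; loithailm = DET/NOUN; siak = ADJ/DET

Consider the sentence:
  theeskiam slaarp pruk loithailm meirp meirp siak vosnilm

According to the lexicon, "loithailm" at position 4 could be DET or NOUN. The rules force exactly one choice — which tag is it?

DET

Candidates per position — 1:theeskiam {ADJ,ADV}; 2:slaarp {NOUN,DET}; 3:pruk {NOUN,ADJ}; 4:loithailm {DET,NOUN}; 5:meirp {DET}; 6:meirp {DET}; 7:siak {ADJ,DET}; 8:vosnilm {NOUN}.
Position 7: tagging it ADJ would leave rule 4 unsatisfiable, so it must be DET.
Position 4: the remaining choice is settled jointly with positions 1, 2, 3 — only DET at position 4 is part of a tagging that satisfies every rule.
So the tagging must be: ADJ DET NOUN DET DET DET DET NOUN.
Check: rule 1 holds; rule 2 holds; rule 3 holds; rule 4 holds; rule 5 holds.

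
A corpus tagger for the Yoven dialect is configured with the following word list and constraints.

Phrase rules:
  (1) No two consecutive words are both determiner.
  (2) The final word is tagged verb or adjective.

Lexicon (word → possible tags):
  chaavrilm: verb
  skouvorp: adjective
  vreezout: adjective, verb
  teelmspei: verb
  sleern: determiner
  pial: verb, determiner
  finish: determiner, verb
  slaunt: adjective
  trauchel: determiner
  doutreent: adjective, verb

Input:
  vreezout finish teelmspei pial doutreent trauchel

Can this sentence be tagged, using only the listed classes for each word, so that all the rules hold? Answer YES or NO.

NO

Candidates per position — 1:vreezout {adjective,verb}; 2:finish {determiner,verb}; 3:teelmspei {verb}; 4:pial {verb,determiner}; 5:doutreent {adjective,verb}; 6:trauchel {determiner}.
Rule 2 cannot be satisfied by any choice of tags from the lexicon.
So there is no consistent tagging.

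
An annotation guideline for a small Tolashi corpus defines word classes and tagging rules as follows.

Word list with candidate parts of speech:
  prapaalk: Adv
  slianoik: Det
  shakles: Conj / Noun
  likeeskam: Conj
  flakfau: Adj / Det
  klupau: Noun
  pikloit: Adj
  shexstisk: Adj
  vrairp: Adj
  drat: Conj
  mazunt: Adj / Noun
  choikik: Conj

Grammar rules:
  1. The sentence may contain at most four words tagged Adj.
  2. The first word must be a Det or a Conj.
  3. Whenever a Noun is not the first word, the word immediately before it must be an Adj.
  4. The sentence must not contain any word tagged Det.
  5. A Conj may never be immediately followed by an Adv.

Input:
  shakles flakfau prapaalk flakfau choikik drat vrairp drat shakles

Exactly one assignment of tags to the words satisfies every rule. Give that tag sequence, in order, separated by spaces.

Candidates per position — 1:shakles {Conj,Noun}; 2:flakfau {Adj,Det}; 3:prapaalk {Adv}; 4:flakfau {Adj,Det}; 5:choikik {Conj}; 6:drat {Conj}; 7:vrairp {Adj}; 8:drat {Conj}; 9:shakles {Conj,Noun}.
At position 1, choosing Noun makes rule 2 impossible to satisfy; hence Conj.
At position 2, choosing Det makes rule 4 impossible to satisfy; hence Adj.
At position 4, choosing Det makes rule 4 impossible to satisfy; hence Adj.
At position 9, choosing Noun makes rule 3 impossible to satisfy; hence Conj.
The unique satisfying tagging is: Conj Adj Adv Adj Conj Conj Adj Conj Conj.
Checking: rule 1 ok; rule 2 ok; rule 3 ok; rule 4 ok; rule 5 ok.

Conj Adj Adv Adj Conj Conj Adj Conj Conj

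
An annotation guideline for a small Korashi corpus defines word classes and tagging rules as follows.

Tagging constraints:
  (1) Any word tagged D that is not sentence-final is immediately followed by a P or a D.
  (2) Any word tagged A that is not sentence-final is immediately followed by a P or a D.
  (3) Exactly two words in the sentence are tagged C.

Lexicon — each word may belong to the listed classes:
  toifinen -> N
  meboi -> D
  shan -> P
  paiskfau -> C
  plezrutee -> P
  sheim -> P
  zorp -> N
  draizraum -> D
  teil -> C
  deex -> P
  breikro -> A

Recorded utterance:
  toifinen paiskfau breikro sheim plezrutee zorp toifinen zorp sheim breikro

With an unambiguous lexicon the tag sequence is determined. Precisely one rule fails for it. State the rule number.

3

Fixed tagging: N C A P P N N N P A.
Applying the rules: R1 ok, R2 ok, R3 fails.
Only rule 3 fails.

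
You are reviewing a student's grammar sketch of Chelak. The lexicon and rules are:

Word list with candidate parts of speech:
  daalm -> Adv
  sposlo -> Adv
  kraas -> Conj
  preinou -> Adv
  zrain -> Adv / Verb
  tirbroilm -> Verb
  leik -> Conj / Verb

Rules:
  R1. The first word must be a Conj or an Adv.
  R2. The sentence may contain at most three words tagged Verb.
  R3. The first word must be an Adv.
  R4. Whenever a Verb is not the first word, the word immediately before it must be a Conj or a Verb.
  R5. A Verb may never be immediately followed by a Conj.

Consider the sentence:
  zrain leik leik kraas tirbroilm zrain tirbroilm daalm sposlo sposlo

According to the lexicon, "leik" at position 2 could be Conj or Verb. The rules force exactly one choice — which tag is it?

Candidates per position — 1:zrain {Adv,Verb}; 2:leik {Conj,Verb}; 3:leik {Conj,Verb}; 4:kraas {Conj}; 5:tirbroilm {Verb}; 6:zrain {Adv,Verb}; 7:tirbroilm {Verb}; 8:daalm {Adv}; 9:sposlo {Adv}; 10:sposlo {Adv}.
At position 1, choosing Verb makes rule 1 impossible to satisfy; hence Adv.
At position 2, choosing Verb makes rule 4 impossible to satisfy; hence Conj.
At position 3, choosing Verb makes rule 5 impossible to satisfy; hence Conj.
At position 6, choosing Adv makes rule 4 impossible to satisfy; hence Verb.
So the tagging must be: Adv Conj Conj Conj Verb Verb Verb Adv Adv Adv.
Verifying each rule — rule 1 holds; rule 2 holds; rule 3 holds; rule 4 holds; rule 5 holds.

Conj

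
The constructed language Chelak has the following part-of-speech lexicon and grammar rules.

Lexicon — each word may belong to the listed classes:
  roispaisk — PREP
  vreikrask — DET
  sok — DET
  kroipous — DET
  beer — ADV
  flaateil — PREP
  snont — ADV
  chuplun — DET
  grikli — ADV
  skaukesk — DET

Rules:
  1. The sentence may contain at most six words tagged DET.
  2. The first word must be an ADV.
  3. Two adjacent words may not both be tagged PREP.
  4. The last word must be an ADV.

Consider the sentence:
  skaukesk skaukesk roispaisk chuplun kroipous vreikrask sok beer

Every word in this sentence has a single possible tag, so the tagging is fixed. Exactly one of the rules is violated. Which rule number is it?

2

Fixed tagging: DET DET PREP DET DET DET DET ADV.
Applying the rules: R1 ✓, R2 ✗, R3 ✓, R4 ✓.
Only rule 2 fails.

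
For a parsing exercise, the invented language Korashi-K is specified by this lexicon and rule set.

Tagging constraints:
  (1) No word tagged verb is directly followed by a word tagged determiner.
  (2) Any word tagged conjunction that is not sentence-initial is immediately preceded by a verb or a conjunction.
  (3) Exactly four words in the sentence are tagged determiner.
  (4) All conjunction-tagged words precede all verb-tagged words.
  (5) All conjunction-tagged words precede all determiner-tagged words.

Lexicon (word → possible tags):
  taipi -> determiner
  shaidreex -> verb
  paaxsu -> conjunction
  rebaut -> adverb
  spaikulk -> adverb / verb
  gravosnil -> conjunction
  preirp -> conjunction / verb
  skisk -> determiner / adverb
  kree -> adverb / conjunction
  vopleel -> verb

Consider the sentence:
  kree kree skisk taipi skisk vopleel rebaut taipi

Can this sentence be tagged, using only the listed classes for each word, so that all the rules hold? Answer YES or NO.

Candidates per position — 1:kree {adverb,conjunction}; 2:kree {adverb,conjunction}; 3:skisk {determiner,adverb}; 4:taipi {determiner}; 5:skisk {determiner,adverb}; 6:vopleel {verb}; 7:rebaut {adverb}; 8:taipi {determiner}.
One satisfying assignment: adverb adverb determiner determiner determiner verb adverb determiner.
Checking: rule 1 satisfied; rule 2 satisfied; rule 3 satisfied; rule 4 satisfied; rule 5 satisfied.

YES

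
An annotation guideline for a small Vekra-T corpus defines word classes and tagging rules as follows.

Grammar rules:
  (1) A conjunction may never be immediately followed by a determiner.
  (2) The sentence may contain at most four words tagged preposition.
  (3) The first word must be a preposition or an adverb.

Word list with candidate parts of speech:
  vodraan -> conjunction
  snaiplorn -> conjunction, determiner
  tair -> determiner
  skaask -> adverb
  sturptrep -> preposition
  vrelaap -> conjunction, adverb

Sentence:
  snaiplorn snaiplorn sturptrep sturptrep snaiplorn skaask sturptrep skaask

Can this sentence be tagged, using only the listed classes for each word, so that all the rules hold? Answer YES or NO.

NO

Candidates per position — 1:snaiplorn {conjunction,determiner}; 2:snaiplorn {conjunction,determiner}; 3:sturptrep {preposition}; 4:sturptrep {preposition}; 5:snaiplorn {conjunction,determiner}; 6:skaask {adverb}; 7:sturptrep {preposition}; 8:skaask {adverb}.
Rule 3 cannot be satisfied by any choice of tags from the lexicon.
So there is no consistent tagging.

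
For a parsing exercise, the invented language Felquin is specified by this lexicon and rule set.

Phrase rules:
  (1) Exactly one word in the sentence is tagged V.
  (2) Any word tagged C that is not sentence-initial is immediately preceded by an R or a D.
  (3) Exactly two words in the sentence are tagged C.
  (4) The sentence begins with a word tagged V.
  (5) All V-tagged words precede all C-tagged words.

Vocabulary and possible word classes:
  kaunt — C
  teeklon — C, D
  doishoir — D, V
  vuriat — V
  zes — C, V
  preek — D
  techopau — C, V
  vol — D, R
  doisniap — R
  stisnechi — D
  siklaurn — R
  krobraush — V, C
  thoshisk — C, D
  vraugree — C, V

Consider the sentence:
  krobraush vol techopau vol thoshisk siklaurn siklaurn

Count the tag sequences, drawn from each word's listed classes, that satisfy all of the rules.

4

Candidates per position — 1:krobraush {V,C}; 2:vol {D,R}; 3:techopau {C,V}; 4:vol {D,R}; 5:thoshisk {C,D}; 6:siklaurn {R}; 7:siklaurn {R}.
There are 32 candidate sequences in total.
The sequences that satisfy every rule: V D C D C R R; V D C R C R R; V R C D C R R; V R C R C R R.
Count = 4.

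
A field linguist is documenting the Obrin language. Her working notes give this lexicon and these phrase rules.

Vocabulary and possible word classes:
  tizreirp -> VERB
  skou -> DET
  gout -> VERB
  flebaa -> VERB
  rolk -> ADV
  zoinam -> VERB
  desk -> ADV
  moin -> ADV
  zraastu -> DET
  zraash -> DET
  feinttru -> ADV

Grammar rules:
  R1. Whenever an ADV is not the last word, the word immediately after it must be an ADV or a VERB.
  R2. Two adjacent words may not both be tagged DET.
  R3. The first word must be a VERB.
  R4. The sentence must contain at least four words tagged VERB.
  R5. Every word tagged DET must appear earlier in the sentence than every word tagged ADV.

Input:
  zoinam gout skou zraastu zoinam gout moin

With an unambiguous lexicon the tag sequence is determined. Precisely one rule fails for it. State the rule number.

2

Fixed tagging: VERB VERB DET DET VERB VERB ADV.
Rule check: R1 pass, R2 fail, R3 pass, R4 pass, R5 pass.
Only rule 2 fails.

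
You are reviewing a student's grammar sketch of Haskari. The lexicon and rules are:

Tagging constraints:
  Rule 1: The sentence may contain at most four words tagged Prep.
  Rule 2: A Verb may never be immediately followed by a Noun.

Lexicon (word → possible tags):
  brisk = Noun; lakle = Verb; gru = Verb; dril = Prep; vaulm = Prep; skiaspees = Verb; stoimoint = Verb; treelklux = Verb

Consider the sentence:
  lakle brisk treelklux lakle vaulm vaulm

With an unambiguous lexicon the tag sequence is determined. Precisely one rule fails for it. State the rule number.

Fixed tagging: Verb Noun Verb Verb Prep Prep.
Rule check: R1 ✓, R2 ✗.
Only rule 2 fails.

2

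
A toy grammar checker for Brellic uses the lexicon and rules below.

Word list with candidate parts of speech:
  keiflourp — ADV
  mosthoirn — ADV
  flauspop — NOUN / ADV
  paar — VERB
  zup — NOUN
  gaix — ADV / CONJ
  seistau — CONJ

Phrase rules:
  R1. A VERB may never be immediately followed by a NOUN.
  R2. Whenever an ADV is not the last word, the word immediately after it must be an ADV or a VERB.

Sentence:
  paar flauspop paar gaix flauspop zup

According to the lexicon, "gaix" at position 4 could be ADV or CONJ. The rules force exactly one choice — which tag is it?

CONJ

Candidates per position — 1:paar {VERB}; 2:flauspop {NOUN,ADV}; 3:paar {VERB}; 4:gaix {ADV,CONJ}; 5:flauspop {NOUN,ADV}; 6:zup {NOUN}.
If word 2 were NOUN, no tagging could satisfy rule 1; so word 2 is ADV.
If word 4 were ADV, no tagging could satisfy rule 2; so word 4 is CONJ.
If word 5 were ADV, no tagging could satisfy rule 2; so word 5 is NOUN.
So the tagging must be: VERB ADV VERB CONJ NOUN NOUN.
Rule-by-rule: rule 1 holds; rule 2 holds.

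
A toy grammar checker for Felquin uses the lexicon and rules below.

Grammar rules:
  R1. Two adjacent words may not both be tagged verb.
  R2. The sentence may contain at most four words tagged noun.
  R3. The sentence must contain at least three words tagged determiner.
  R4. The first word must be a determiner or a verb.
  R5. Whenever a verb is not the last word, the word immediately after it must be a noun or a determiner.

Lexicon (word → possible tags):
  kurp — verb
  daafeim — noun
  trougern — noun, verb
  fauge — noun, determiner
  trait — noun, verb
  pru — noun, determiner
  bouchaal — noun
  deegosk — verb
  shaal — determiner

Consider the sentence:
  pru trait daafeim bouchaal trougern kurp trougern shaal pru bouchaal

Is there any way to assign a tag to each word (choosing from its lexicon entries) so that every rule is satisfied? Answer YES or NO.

NO

Candidates per position — 1:pru {noun,determiner}; 2:trait {noun,verb}; 3:daafeim {noun}; 4:bouchaal {noun}; 5:trougern {noun,verb}; 6:kurp {verb}; 7:trougern {noun,verb}; 8:shaal {determiner}; 9:pru {noun,determiner}; 10:bouchaal {noun}.
Every candidate sequence violates at least one rule; no consistent tagging exists.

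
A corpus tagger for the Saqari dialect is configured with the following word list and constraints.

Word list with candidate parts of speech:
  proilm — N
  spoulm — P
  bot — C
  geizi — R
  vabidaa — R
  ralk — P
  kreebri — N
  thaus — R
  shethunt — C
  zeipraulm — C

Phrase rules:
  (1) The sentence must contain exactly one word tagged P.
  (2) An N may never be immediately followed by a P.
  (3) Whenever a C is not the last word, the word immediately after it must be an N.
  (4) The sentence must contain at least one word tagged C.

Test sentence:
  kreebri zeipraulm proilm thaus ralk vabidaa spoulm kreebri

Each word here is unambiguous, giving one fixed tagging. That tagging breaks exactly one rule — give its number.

1

Fixed tagging: N C N R P R P N.
Applying the rules: R1 ✗, R2 ✓, R3 ✓, R4 ✓.
Only rule 1 fails.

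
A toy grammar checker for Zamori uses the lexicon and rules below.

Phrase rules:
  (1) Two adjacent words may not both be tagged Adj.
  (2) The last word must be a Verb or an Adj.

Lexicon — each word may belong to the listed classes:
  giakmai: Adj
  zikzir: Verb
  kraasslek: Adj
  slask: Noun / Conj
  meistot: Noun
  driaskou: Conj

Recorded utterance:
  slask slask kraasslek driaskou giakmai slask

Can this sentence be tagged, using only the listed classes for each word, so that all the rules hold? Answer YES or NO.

NO

Candidates per position — 1:slask {Noun,Conj}; 2:slask {Noun,Conj}; 3:kraasslek {Adj}; 4:driaskou {Conj}; 5:giakmai {Adj}; 6:slask {Noun,Conj}.
Rule 2 cannot be satisfied by any choice of tags from the lexicon.
So there is no consistent tagging.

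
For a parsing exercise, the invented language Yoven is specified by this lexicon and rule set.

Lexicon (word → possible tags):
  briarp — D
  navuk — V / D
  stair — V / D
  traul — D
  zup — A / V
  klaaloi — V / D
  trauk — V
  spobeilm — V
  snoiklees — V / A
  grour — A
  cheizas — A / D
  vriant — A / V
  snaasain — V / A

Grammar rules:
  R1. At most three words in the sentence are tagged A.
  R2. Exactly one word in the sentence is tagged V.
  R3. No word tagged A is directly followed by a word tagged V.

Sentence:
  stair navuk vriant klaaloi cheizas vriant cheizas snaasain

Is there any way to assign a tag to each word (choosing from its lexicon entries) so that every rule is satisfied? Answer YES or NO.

Candidates per position — 1:stair {V,D}; 2:navuk {V,D}; 3:vriant {A,V}; 4:klaaloi {V,D}; 5:cheizas {A,D}; 6:vriant {A,V}; 7:cheizas {A,D}; 8:snaasain {V,A}.
One satisfying assignment: D D A D A A D V.
Rule-by-rule: rule 1 ✓; rule 2 ✓; rule 3 ✓.

YES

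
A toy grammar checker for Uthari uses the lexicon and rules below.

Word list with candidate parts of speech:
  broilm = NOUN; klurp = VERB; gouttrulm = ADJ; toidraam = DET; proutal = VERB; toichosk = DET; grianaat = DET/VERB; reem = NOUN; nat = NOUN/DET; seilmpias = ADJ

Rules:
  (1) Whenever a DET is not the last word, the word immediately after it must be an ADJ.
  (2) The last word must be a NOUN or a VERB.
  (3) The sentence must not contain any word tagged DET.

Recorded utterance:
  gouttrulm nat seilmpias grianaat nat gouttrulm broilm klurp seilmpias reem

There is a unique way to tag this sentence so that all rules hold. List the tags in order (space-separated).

Candidates per position — 1:gouttrulm {ADJ}; 2:nat {NOUN,DET}; 3:seilmpias {ADJ}; 4:grianaat {DET,VERB}; 5:nat {NOUN,DET}; 6:gouttrulm {ADJ}; 7:broilm {NOUN}; 8:klurp {VERB}; 9:seilmpias {ADJ}; 10:reem {NOUN}.
Position 2: DET is ruled out by rule 3; that leaves NOUN.
Position 4: DET is ruled out by rule 1; that leaves VERB.
Position 5: DET is ruled out by rule 3; that leaves NOUN.
The only consistent sequence is: ADJ NOUN ADJ VERB NOUN ADJ NOUN VERB ADJ NOUN.
Verifying each rule — rule 1 ✓; rule 2 ✓; rule 3 ✓.

ADJ NOUN ADJ VERB NOUN ADJ NOUN VERB ADJ NOUN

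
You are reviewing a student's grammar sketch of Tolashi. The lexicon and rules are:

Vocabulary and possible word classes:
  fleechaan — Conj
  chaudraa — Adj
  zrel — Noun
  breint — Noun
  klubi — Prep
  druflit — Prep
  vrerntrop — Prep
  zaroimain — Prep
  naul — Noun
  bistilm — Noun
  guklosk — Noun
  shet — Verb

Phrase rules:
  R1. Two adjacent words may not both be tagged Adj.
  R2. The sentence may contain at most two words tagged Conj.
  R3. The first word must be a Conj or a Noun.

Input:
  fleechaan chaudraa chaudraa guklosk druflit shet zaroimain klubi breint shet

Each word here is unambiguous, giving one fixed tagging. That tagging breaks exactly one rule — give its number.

Fixed tagging: Conj Adj Adj Noun Prep Verb Prep Prep Noun Verb.
Checking each rule: R1 violated, R2 holds, R3 holds.
Only rule 1 fails.

1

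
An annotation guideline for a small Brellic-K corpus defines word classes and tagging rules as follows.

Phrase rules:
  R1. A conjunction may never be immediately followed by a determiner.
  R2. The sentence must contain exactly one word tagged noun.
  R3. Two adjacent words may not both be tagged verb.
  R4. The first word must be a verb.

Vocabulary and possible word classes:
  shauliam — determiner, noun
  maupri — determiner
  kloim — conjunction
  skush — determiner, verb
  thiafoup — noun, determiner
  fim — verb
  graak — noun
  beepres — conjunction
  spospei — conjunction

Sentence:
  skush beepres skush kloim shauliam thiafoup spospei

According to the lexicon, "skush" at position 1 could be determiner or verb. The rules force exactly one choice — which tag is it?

Candidates per position — 1:skush {determiner,verb}; 2:beepres {conjunction}; 3:skush {determiner,verb}; 4:kloim {conjunction}; 5:shauliam {determiner,noun}; 6:thiafoup {noun,determiner}; 7:spospei {conjunction}.
Word 1 cannot be determiner — rule 4 would then fail for every completion. It is verb.
Word 3 cannot be determiner — rule 1 would then fail for every completion. It is verb.
Word 5 cannot be determiner — rule 1 would then fail for every completion. It is noun.
Word 6 cannot be noun — rule 2 would then fail for every completion. It is determiner.
The unique satisfying tagging is: verb conjunction verb conjunction noun determiner conjunction.
Rule-by-rule: rule 1 ok; rule 2 ok; rule 3 ok; rule 4 ok.

verb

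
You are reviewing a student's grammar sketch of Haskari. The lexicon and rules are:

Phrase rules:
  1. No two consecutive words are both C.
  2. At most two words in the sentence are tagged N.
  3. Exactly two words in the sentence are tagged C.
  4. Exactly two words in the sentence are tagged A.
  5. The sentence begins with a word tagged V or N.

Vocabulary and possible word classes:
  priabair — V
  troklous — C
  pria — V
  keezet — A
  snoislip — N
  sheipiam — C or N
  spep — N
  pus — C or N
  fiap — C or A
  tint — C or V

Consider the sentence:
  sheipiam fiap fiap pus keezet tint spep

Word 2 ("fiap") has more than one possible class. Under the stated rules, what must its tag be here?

Candidates per position — 1:sheipiam {C,N}; 2:fiap {C,A}; 3:fiap {C,A}; 4:pus {C,N}; 5:keezet {A}; 6:tint {C,V}; 7:spep {N}.
If word 1 were C, no tagging could satisfy rule 5; so word 1 is N.
If word 4 were N, no tagging could satisfy rule 2; so word 4 is C.
If word 3 were C, no tagging could satisfy rule 1; so word 3 is A.
If word 2 were A, no tagging could satisfy rule 4; so word 2 is C.
If word 6 were C, no tagging could satisfy rule 3; so word 6 is V.
So the tagging must be: N C A C A V N.
Check: rule 1 ok; rule 2 ok; rule 3 ok; rule 4 ok; rule 5 ok.

C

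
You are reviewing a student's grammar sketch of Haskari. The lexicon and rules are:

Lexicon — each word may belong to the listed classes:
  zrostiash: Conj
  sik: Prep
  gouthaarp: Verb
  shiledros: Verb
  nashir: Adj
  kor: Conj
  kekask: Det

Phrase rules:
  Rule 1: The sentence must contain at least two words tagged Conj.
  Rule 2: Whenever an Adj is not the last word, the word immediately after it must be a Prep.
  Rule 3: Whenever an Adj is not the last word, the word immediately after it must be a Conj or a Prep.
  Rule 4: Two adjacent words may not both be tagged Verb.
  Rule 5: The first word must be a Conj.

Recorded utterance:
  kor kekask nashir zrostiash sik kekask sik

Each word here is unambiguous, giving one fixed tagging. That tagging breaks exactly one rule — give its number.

2

Fixed tagging: Conj Det Adj Conj Prep Det Prep.
Rule check: R1 ✓, R2 ✗, R3 ✓, R4 ✓, R5 ✓.
Only rule 2 fails.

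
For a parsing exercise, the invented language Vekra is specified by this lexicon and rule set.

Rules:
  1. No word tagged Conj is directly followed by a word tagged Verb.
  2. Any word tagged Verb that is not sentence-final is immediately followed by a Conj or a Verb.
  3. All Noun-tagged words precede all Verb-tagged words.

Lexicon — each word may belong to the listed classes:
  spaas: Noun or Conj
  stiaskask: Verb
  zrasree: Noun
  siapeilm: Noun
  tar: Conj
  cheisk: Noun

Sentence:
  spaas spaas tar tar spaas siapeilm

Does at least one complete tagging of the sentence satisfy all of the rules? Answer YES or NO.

YES

Candidates per position — 1:spaas {Noun,Conj}; 2:spaas {Noun,Conj}; 3:tar {Conj}; 4:tar {Conj}; 5:spaas {Noun,Conj}; 6:siapeilm {Noun}.
One satisfying assignment: Noun Conj Conj Conj Conj Noun.
Verifying each rule — rule 1 ok; rule 2 ok; rule 3 ok.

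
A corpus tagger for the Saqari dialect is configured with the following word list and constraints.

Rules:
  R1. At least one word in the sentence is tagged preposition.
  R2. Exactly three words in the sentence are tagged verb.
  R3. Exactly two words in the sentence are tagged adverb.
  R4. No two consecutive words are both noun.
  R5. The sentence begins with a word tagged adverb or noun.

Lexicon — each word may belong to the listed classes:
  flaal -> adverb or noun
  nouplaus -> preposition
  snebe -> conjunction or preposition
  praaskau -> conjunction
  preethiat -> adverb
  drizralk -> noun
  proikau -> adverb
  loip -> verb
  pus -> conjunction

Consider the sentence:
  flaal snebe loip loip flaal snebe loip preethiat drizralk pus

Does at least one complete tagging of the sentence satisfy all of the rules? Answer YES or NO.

Candidates per position — 1:flaal {adverb,noun}; 2:snebe {conjunction,preposition}; 3:loip {verb}; 4:loip {verb}; 5:flaal {adverb,noun}; 6:snebe {conjunction,preposition}; 7:loip {verb}; 8:preethiat {adverb}; 9:drizralk {noun}; 10:pus {conjunction}.
One satisfying assignment: noun preposition verb verb adverb preposition verb adverb noun conjunction.
Checking: rule 1 ok; rule 2 ok; rule 3 ok; rule 4 ok; rule 5 ok.

YES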